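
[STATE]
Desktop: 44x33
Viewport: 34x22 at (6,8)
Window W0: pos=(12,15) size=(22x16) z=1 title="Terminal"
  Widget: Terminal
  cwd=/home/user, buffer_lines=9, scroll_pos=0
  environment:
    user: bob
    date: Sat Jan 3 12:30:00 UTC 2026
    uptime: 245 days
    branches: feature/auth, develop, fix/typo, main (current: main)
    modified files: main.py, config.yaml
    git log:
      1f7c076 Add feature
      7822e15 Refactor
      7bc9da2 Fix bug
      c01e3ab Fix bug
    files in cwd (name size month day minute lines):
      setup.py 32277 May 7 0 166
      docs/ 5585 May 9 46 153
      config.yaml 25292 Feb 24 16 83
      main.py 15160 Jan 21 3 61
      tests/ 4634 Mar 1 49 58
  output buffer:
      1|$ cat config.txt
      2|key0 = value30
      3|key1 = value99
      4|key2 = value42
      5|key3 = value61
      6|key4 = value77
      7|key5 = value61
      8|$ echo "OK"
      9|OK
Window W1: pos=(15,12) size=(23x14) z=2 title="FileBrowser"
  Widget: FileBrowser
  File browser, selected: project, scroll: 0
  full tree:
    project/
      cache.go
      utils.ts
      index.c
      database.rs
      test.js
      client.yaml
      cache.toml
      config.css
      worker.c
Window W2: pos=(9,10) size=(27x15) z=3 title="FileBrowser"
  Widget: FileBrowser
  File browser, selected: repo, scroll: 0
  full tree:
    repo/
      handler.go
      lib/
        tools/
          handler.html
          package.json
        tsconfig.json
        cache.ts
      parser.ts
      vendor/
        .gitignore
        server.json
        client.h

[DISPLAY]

                                  
                                  
   ┏━━━━━━━━━━━━━━━━━━━━━━━━━┓    
   ┃ FileBrowser             ┃    
   ┠─────────────────────────┨━┓  
   ┃> [-] repo/              ┃ ┃  
   ┃    handler.go           ┃─┨  
   ┃    [+] lib/             ┃ ┃  
   ┃    parser.ts            ┃ ┃  
   ┃    [+] vendor/          ┃ ┃  
   ┃                         ┃ ┃  
   ┃                         ┃ ┃  
   ┃                         ┃ ┃  
   ┃                         ┃ ┃  
   ┃                         ┃ ┃  
   ┃                         ┃ ┃  
   ┗━━━━━━━━━━━━━━━━━━━━━━━━━┛ ┃  
      ┃$ ┗━━━━━━━━━━━━━━━━━━━━━┛  
      ┃OK                  ┃      
      ┃$ █                 ┃      
      ┃                    ┃      
      ┃                    ┃      


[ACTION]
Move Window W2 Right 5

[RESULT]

                                  
                                  
        ┏━━━━━━━━━━━━━━━━━━━━━━━━━
        ┃ FileBrowser             
        ┠─────────────────────────
        ┃> [-] repo/              
        ┃    handler.go           
      ┏━┃    [+] lib/             
      ┃ ┃    parser.ts            
      ┠─┃    [+] vendor/          
      ┃$┃                         
      ┃k┃                         
      ┃k┃                         
      ┃k┃                         
      ┃k┃                         
      ┃k┃                         
      ┃k┗━━━━━━━━━━━━━━━━━━━━━━━━━
      ┃$ ┗━━━━━━━━━━━━━━━━━━━━━┛  
      ┃OK                  ┃      
      ┃$ █                 ┃      
      ┃                    ┃      
      ┃                    ┃      


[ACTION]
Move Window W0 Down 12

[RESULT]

                                  
                                  
        ┏━━━━━━━━━━━━━━━━━━━━━━━━━
        ┃ FileBrowser             
        ┠─────────────────────────
        ┃> [-] repo/              
        ┃    handler.go           
        ┃    [+] lib/             
        ┃    parser.ts            
      ┏━┃    [+] vendor/          
      ┃ ┃                         
      ┠─┃                         
      ┃$┃                         
      ┃k┃                         
      ┃k┃                         
      ┃k┃                         
      ┃k┗━━━━━━━━━━━━━━━━━━━━━━━━━
      ┃ke┗━━━━━━━━━━━━━━━━━━━━━┛  
      ┃key5 = value61      ┃      
      ┃$ echo "OK"         ┃      
      ┃OK                  ┃      
      ┃$ █                 ┃      


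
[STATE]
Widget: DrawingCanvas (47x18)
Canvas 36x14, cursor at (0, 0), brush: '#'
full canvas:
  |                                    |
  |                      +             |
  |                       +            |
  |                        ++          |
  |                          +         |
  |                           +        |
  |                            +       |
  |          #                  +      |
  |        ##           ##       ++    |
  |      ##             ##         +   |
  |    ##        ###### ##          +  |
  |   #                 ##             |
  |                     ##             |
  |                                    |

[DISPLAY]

+                                              
                      +                        
                       +                       
                        ++                     
                          +                    
                           +                   
                            +                  
          #                  +                 
        ##           ##       ++               
      ##             ##         +              
    ##        ###### ##          +             
   #                 ##                        
                     ##                        
                                               
                                               
                                               
                                               
                                               


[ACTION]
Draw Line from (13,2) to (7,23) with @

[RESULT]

+                                              
                      +                        
                       +                       
                        ++                     
                          +                    
                           +                   
                            +                  
          #           @@     +                 
        ##        @@@@#       ++               
      ##       @@@   ##         +              
    ##     @@@@##### ##          +             
   #    @@@          ##                        
    @@@@             ##                        
  @@                                           
                                               
                                               
                                               
                                               


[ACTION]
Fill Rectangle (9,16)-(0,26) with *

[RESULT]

+               ***********                    
                ***********                    
                ***********                    
                ***********                    
                ***********                    
                ***********+                   
                *********** +                  
          #     ***********  +                 
        ##      ***********   ++               
      ##       @***********     +              
    ##     @@@@##### ##          +             
   #    @@@          ##                        
    @@@@             ##                        
  @@                                           
                                               
                                               
                                               
                                               


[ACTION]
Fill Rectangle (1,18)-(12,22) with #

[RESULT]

+               ***********                    
                **#####****                    
                **#####****                    
                **#####****                    
                **#####****                    
                **#####****+                   
                **#####**** +                  
          #     **#####****  +                 
        ##      **#####****   ++               
      ##       @**#####****     +              
    ##     @@@@########          +             
   #    @@@       #####                        
    @@@@          #####                        
  @@                                           
                                               
                                               
                                               
                                               


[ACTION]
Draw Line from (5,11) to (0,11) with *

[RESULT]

+          *    ***********                    
           *    **#####****                    
           *    **#####****                    
           *    **#####****                    
           *    **#####****                    
           *    **#####****+                   
                **#####**** +                  
          #     **#####****  +                 
        ##      **#####****   ++               
      ##       @**#####****     +              
    ##     @@@@########          +             
   #    @@@       #####                        
    @@@@          #####                        
  @@                                           
                                               
                                               
                                               
                                               


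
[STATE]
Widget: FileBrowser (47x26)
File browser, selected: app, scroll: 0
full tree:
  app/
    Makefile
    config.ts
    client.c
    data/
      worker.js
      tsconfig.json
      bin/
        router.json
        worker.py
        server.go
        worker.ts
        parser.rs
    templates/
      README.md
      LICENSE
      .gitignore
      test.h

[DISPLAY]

> [-] app/                                     
    Makefile                                   
    config.ts                                  
    client.c                                   
    [+] data/                                  
    [+] templates/                             
                                               
                                               
                                               
                                               
                                               
                                               
                                               
                                               
                                               
                                               
                                               
                                               
                                               
                                               
                                               
                                               
                                               
                                               
                                               
                                               


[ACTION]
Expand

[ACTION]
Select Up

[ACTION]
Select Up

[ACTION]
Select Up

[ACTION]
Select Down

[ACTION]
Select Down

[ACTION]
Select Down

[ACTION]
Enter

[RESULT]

  [-] app/                                     
    Makefile                                   
    config.ts                                  
  > client.c                                   
    [+] data/                                  
    [+] templates/                             
                                               
                                               
                                               
                                               
                                               
                                               
                                               
                                               
                                               
                                               
                                               
                                               
                                               
                                               
                                               
                                               
                                               
                                               
                                               
                                               


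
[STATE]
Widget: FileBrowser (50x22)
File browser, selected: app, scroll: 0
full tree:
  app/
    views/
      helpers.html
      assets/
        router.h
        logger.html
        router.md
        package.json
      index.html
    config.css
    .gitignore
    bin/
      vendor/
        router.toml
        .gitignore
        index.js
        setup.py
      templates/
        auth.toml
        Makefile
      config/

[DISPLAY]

> [-] app/                                        
    [+] views/                                    
    config.css                                    
    .gitignore                                    
    [+] bin/                                      
                                                  
                                                  
                                                  
                                                  
                                                  
                                                  
                                                  
                                                  
                                                  
                                                  
                                                  
                                                  
                                                  
                                                  
                                                  
                                                  
                                                  


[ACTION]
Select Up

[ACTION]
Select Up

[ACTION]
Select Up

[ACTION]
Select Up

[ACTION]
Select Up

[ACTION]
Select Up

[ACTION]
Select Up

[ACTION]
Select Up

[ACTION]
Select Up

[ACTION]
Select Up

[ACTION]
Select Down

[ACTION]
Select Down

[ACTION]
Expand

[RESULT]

  [-] app/                                        
    [+] views/                                    
  > config.css                                    
    .gitignore                                    
    [+] bin/                                      
                                                  
                                                  
                                                  
                                                  
                                                  
                                                  
                                                  
                                                  
                                                  
                                                  
                                                  
                                                  
                                                  
                                                  
                                                  
                                                  
                                                  


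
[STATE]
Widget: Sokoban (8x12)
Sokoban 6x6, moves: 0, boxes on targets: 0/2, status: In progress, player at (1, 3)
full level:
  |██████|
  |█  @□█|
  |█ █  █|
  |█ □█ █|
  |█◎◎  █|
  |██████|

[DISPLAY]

██████  
█  @□█  
█ █  █  
█ □█ █  
█◎◎  █  
██████  
Moves: 0
        
        
        
        
        


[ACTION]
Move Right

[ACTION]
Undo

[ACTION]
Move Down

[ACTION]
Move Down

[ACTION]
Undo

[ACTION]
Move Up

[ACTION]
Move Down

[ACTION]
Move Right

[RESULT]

██████  
█   □█  
█ █ @█  
█ □█ █  
█◎◎  █  
██████  
Moves: 2
        
        
        
        
        


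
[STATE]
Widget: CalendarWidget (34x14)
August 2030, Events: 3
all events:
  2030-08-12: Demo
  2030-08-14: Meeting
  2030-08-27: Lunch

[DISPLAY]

           August 2030            
Mo Tu We Th Fr Sa Su              
          1  2  3  4              
 5  6  7  8  9 10 11              
12* 13 14* 15 16 17 18            
19 20 21 22 23 24 25              
26 27* 28 29 30 31                
                                  
                                  
                                  
                                  
                                  
                                  
                                  


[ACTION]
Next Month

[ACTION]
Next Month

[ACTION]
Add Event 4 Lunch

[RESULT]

           October 2030           
Mo Tu We Th Fr Sa Su              
    1  2  3  4*  5  6             
 7  8  9 10 11 12 13              
14 15 16 17 18 19 20              
21 22 23 24 25 26 27              
28 29 30 31                       
                                  
                                  
                                  
                                  
                                  
                                  
                                  


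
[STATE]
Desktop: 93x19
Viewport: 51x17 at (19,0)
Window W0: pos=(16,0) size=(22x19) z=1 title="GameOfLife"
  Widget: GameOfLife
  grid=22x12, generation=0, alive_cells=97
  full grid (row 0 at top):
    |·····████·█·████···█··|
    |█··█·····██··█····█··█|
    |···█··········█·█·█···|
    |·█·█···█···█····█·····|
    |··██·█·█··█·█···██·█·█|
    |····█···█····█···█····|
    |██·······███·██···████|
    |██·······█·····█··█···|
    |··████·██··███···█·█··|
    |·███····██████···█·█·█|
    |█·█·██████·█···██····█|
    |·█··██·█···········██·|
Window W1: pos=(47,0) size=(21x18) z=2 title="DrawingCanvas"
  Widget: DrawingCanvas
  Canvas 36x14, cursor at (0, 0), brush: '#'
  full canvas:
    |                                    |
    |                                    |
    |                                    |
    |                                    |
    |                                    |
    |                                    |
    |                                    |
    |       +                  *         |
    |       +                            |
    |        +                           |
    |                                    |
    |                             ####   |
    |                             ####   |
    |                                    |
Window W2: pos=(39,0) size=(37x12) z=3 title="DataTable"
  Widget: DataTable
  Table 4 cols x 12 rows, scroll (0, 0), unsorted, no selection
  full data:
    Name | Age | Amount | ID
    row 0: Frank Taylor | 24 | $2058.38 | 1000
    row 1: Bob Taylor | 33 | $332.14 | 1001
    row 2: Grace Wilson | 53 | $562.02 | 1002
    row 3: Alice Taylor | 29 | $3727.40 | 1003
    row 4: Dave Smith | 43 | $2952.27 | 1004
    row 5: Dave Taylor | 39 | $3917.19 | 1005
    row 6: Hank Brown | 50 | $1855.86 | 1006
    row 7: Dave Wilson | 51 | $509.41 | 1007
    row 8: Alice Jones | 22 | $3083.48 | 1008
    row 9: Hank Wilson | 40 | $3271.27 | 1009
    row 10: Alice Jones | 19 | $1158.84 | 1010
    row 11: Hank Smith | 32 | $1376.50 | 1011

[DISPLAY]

━━━━━━━━━━━━━━━━━━┓ ┏━━━━━━━━━━━━━━━━━━━━━━━━━━━━━━
ameOfLife         ┃ ┃ DataTable                    
──────────────────┨ ┠──────────────────────────────
n: 0              ┃ ┃Name        │Age│Amount  │ID  
··████·█·████···█·┃ ┃────────────┼───┼────────┼────
█·····██··█····█··┃ ┃Frank Taylor│24 │$2058.38│1000
█··········█·█·█··┃ ┃Bob Taylor  │33 │$332.14 │1001
█···█···█····█····┃ ┃Grace Wilson│53 │$562.02 │1002
█·█·█··█·█···██·█·┃ ┃Alice Taylor│29 │$3727.40│1003
·█···█····█···█···┃ ┃Dave Smith  │43 │$2952.27│1004
······███·██···███┃ ┃Dave Taylor │39 │$3917.19│1005
······█·····█··█··┃ ┗━━━━━━━━━━━━━━━━━━━━━━━━━━━━━━
███·██··███···█·█·┃         ┃        +          ┃  
█····██████···█·█·┃         ┃                   ┃  
·██████·█···██····┃         ┃                   ┃  
·██·█···········██┃         ┃                   ┃  
                  ┃         ┃                   ┃  


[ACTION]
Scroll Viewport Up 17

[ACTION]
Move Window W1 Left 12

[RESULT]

━━━━━━━━━━━━━━━━┏━━━┏━━━━━━━━━━━━━━━━━━━━━━━━━━━━━━
ameOfLife       ┃ Dr┃ DataTable                    
────────────────┠───┠──────────────────────────────
n: 0            ┃+  ┃Name        │Age│Amount  │ID  
··████·█·████···┃   ┃────────────┼───┼────────┼────
█·····██··█····█┃   ┃Frank Taylor│24 │$2058.38│1000
█··········█·█·█┃   ┃Bob Taylor  │33 │$332.14 │1001
█···█···█····█··┃   ┃Grace Wilson│53 │$562.02 │1002
█·█·█··█·█···██·┃   ┃Alice Taylor│29 │$3727.40│1003
·█···█····█···█·┃   ┃Dave Smith  │43 │$2952.27│1004
······███·██···█┃   ┃Dave Taylor │39 │$3917.19│1005
······█·····█··█┃   ┗━━━━━━━━━━━━━━━━━━━━━━━━━━━━━━
███·██··███···█·┃        +          ┃              
█····██████···█·┃                   ┃              
·██████·█···██··┃                   ┃              
·██·█···········┃                   ┃              
                ┃                   ┃              


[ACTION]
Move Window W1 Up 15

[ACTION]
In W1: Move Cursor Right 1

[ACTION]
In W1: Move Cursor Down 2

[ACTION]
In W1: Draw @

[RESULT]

━━━━━━━━━━━━━━━━┏━━━┏━━━━━━━━━━━━━━━━━━━━━━━━━━━━━━
ameOfLife       ┃ Dr┃ DataTable                    
────────────────┠───┠──────────────────────────────
n: 0            ┃   ┃Name        │Age│Amount  │ID  
··████·█·████···┃   ┃────────────┼───┼────────┼────
█·····██··█····█┃ @ ┃Frank Taylor│24 │$2058.38│1000
█··········█·█·█┃   ┃Bob Taylor  │33 │$332.14 │1001
█···█···█····█··┃   ┃Grace Wilson│53 │$562.02 │1002
█·█·█··█·█···██·┃   ┃Alice Taylor│29 │$3727.40│1003
·█···█····█···█·┃   ┃Dave Smith  │43 │$2952.27│1004
······███·██···█┃   ┃Dave Taylor │39 │$3917.19│1005
······█·····█··█┃   ┗━━━━━━━━━━━━━━━━━━━━━━━━━━━━━━
███·██··███···█·┃        +          ┃              
█····██████···█·┃                   ┃              
·██████·█···██··┃                   ┃              
·██·█···········┃                   ┃              
                ┃                   ┃              


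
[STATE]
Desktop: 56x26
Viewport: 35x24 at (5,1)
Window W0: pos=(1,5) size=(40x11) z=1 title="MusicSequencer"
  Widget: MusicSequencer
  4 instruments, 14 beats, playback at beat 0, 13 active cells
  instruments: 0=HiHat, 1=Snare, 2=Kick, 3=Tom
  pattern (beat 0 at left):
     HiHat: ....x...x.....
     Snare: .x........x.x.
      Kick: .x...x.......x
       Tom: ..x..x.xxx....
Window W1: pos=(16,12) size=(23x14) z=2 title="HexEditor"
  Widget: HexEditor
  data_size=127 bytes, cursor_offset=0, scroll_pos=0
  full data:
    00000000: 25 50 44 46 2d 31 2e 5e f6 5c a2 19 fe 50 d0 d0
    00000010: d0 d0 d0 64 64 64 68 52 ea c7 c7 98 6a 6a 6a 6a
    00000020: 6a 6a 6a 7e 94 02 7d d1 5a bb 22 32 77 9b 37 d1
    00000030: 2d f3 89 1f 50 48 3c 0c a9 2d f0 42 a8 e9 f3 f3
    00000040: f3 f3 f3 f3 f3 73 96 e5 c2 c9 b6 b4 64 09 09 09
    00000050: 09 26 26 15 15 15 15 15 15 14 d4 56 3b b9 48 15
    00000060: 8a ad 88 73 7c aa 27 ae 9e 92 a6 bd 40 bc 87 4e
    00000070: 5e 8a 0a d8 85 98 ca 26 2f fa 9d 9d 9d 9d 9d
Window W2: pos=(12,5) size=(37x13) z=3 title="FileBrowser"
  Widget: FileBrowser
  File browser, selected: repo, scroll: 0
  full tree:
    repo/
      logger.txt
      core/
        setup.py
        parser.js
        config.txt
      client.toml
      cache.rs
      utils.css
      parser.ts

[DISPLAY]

                                   
                                   
                                   
                                   
━━━━━━━┏━━━━━━━━━━━━━━━━━━━━━━━━━━━
sicSequ┃ FileBrowser               
───────┠───────────────────────────
   ▼123┃> [-] repo/                
Hat····┃    logger.txt             
are·█··┃    [+] core/              
ick·█··┃    client.toml            
Tom··█·┃    cache.rs               
       ┃    utils.css              
       ┃    parser.ts              
━━━━━━━┃                           
       ┃                           
       ┗━━━━━━━━━━━━━━━━━━━━━━━━━━━
           ┃00000030  2d f3 89 1f┃ 
           ┃00000040  f3 f3 f3 f3┃ 
           ┃00000050  09 26 26 15┃ 
           ┃00000060  8a ad 88 73┃ 
           ┃00000070  5e 8a 0a d8┃ 
           ┃                     ┃ 
           ┃                     ┃ 


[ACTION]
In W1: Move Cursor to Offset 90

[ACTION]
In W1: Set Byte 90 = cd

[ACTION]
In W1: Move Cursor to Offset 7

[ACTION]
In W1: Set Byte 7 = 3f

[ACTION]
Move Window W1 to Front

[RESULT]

                                   
                                   
                                   
                                   
━━━━━━━┏━━━━━━━━━━━━━━━━━━━━━━━━━━━
sicSequ┃ FileBrowser               
───────┠───────────────────────────
   ▼123┃> [-] repo/                
Hat····┃    logger.txt             
are·█··┃    [+] core/              
ick·█··┃    client.toml            
Tom··█·┃   ┏━━━━━━━━━━━━━━━━━━━━━┓ 
       ┃   ┃ HexEditor           ┃ 
       ┃   ┠─────────────────────┨ 
━━━━━━━┃   ┃00000000  25 50 44 46┃ 
       ┃   ┃00000010  d0 d0 d0 64┃ 
       ┗━━━┃00000020  6a 6a 6a 7e┃━
           ┃00000030  2d f3 89 1f┃ 
           ┃00000040  f3 f3 f3 f3┃ 
           ┃00000050  09 26 26 15┃ 
           ┃00000060  8a ad 88 73┃ 
           ┃00000070  5e 8a 0a d8┃ 
           ┃                     ┃ 
           ┃                     ┃ 


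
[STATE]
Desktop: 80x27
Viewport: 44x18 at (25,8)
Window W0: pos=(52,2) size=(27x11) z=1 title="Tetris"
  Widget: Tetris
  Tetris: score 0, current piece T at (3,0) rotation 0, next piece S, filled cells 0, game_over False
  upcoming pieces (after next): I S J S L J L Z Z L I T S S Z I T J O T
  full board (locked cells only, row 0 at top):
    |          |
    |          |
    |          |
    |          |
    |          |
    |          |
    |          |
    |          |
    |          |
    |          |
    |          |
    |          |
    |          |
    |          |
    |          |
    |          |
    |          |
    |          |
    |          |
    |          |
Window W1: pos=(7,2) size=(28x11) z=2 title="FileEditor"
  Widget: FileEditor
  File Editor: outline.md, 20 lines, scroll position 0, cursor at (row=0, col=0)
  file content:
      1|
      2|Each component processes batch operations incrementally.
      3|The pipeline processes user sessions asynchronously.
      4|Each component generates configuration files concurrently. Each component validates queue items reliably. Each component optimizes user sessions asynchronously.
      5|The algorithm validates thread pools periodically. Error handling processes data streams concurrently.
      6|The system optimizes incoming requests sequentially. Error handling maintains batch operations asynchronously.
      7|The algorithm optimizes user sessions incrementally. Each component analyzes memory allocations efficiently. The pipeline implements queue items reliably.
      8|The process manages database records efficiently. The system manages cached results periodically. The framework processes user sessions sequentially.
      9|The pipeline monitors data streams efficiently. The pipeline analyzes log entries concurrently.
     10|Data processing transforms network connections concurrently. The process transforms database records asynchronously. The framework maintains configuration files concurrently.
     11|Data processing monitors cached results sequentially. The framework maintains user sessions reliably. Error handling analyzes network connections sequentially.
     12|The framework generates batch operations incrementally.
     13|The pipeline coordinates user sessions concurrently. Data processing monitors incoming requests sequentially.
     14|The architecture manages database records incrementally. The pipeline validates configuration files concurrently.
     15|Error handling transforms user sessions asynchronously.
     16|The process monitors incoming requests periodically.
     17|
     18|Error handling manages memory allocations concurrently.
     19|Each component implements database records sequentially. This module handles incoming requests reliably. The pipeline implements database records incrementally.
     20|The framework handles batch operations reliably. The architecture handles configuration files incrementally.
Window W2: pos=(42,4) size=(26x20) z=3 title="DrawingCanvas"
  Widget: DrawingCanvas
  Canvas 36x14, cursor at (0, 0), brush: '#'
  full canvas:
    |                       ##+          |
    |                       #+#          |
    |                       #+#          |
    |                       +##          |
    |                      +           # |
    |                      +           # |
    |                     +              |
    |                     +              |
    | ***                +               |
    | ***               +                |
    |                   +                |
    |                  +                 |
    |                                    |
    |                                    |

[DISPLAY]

nerates ░┃       ┃                       #┃ 
idates t░┃       ┃                       #┃ 
zes inco░┃       ┃                       +┃ 
imizes u▼┃       ┃                      + ┃e
━━━━━━━━━┛       ┃                      + ┃━
                 ┃                     +  ┃ 
                 ┃                     +  ┃ 
                 ┃ ***                +   ┃ 
                 ┃ ***               +    ┃ 
                 ┃                   +    ┃ 
                 ┃                  +     ┃ 
                 ┃                        ┃ 
                 ┃                        ┃ 
                 ┃                        ┃ 
                 ┃                        ┃ 
                 ┗━━━━━━━━━━━━━━━━━━━━━━━━┛ 
                                            
                                            


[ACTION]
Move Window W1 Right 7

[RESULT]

nent generates ░┃┃                       #┃ 
thm validates t░┃┃                       #┃ 
 optimizes inco░┃┃                       +┃ 
thm optimizes u▼┃┃                      + ┃e
━━━━━━━━━━━━━━━━┛┃                      + ┃━
                 ┃                     +  ┃ 
                 ┃                     +  ┃ 
                 ┃ ***                +   ┃ 
                 ┃ ***               +    ┃ 
                 ┃                   +    ┃ 
                 ┃                  +     ┃ 
                 ┃                        ┃ 
                 ┃                        ┃ 
                 ┃                        ┃ 
                 ┃                        ┃ 
                 ┗━━━━━━━━━━━━━━━━━━━━━━━━┛ 
                                            
                                            


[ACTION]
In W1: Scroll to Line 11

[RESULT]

ecture manages ░┃┃                       #┃ 
ling transforms█┃┃                       #┃ 
s monitors inco░┃┃                       +┃ 
               ▼┃┃                      + ┃e
━━━━━━━━━━━━━━━━┛┃                      + ┃━
                 ┃                     +  ┃ 
                 ┃                     +  ┃ 
                 ┃ ***                +   ┃ 
                 ┃ ***               +    ┃ 
                 ┃                   +    ┃ 
                 ┃                  +     ┃ 
                 ┃                        ┃ 
                 ┃                        ┃ 
                 ┃                        ┃ 
                 ┃                        ┃ 
                 ┗━━━━━━━━━━━━━━━━━━━━━━━━┛ 
                                            
                                            


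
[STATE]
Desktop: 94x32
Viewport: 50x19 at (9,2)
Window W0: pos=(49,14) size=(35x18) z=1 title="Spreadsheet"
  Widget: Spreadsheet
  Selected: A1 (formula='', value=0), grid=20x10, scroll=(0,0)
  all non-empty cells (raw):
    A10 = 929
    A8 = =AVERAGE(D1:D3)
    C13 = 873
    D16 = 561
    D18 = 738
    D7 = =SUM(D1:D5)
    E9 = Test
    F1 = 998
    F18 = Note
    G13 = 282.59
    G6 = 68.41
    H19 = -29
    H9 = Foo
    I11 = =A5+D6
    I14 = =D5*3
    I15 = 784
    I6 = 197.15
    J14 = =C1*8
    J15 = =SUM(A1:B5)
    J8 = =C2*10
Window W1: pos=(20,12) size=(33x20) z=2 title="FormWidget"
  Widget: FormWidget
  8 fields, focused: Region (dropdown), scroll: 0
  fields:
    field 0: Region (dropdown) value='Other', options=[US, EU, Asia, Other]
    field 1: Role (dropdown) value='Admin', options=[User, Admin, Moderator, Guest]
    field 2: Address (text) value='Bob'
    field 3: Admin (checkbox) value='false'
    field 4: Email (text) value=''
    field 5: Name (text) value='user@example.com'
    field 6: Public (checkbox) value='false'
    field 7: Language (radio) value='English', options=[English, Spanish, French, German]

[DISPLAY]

                                                  
                                                  
                                                  
                                                  
                                                  
                                                  
                                                  
                                                  
                                                  
                                                  
           ┏━━━━━━━━━━━━━━━━━━━━━━━━━━━━━━━┓      
           ┃ FormWidget                    ┃      
           ┠───────────────────────────────┨━━━━━━
           ┃> Region:     [Other         ▼]┃readsh
           ┃  Role:       [Admin         ▼]┃──────
           ┃  Address:    [Bob            ]┃      
           ┃  Admin:      [ ]              ┃    A 
           ┃  Email:      [               ]┃------
           ┃  Name:       [user@example.co]┃      


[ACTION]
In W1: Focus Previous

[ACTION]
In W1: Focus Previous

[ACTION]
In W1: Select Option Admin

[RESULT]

                                                  
                                                  
                                                  
                                                  
                                                  
                                                  
                                                  
                                                  
                                                  
                                                  
           ┏━━━━━━━━━━━━━━━━━━━━━━━━━━━━━━━┓      
           ┃ FormWidget                    ┃      
           ┠───────────────────────────────┨━━━━━━
           ┃  Region:     [Other         ▼]┃readsh
           ┃  Role:       [Admin         ▼]┃──────
           ┃  Address:    [Bob            ]┃      
           ┃  Admin:      [ ]              ┃    A 
           ┃  Email:      [               ]┃------
           ┃  Name:       [user@example.co]┃      


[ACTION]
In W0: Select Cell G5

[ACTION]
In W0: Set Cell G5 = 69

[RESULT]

                                                  
                                                  
                                                  
                                                  
                                                  
                                                  
                                                  
                                                  
                                                  
                                                  
           ┏━━━━━━━━━━━━━━━━━━━━━━━━━━━━━━━┓      
           ┃ FormWidget                    ┃      
           ┠───────────────────────────────┨━━━━━━
           ┃  Region:     [Other         ▼]┃readsh
           ┃  Role:       [Admin         ▼]┃──────
           ┃  Address:    [Bob            ]┃ 69   
           ┃  Admin:      [ ]              ┃    A 
           ┃  Email:      [               ]┃------
           ┃  Name:       [user@example.co]┃      


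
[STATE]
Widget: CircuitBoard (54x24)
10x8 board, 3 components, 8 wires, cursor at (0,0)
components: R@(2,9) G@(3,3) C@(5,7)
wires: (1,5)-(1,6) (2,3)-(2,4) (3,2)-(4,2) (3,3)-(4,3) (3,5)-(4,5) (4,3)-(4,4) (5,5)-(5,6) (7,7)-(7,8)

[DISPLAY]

   0 1 2 3 4 5 6 7 8 9                                
0  [.]                                                
                                                      
1                       · ─ ·                         
                                                      
2               · ─ ·                   R             
                                                      
3           ·   G       ·                             
            │   │       │                             
4           ·   · ─ ·   ·                             
                                                      
5                       · ─ ·   C                     
                                                      
6                                                     
                                                      
7                               · ─ ·                 
Cursor: (0,0)                                         
                                                      
                                                      
                                                      
                                                      
                                                      
                                                      
                                                      


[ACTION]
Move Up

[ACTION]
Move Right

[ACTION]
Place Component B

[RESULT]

   0 1 2 3 4 5 6 7 8 9                                
0      [B]                                            
                                                      
1                       · ─ ·                         
                                                      
2               · ─ ·                   R             
                                                      
3           ·   G       ·                             
            │   │       │                             
4           ·   · ─ ·   ·                             
                                                      
5                       · ─ ·   C                     
                                                      
6                                                     
                                                      
7                               · ─ ·                 
Cursor: (0,1)                                         
                                                      
                                                      
                                                      
                                                      
                                                      
                                                      
                                                      


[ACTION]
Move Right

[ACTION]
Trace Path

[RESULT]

   0 1 2 3 4 5 6 7 8 9                                
0       B  [.]                                        
                                                      
1                       · ─ ·                         
                                                      
2               · ─ ·                   R             
                                                      
3           ·   G       ·                             
            │   │       │                             
4           ·   · ─ ·   ·                             
                                                      
5                       · ─ ·   C                     
                                                      
6                                                     
                                                      
7                               · ─ ·                 
Cursor: (0,2)  Trace: No connections                  
                                                      
                                                      
                                                      
                                                      
                                                      
                                                      
                                                      


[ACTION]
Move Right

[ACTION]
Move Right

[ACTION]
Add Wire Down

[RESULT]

   0 1 2 3 4 5 6 7 8 9                                
0       B          [.]                                
                    │                                 
1                   ·   · ─ ·                         
                                                      
2               · ─ ·                   R             
                                                      
3           ·   G       ·                             
            │   │       │                             
4           ·   · ─ ·   ·                             
                                                      
5                       · ─ ·   C                     
                                                      
6                                                     
                                                      
7                               · ─ ·                 
Cursor: (0,4)  Trace: No connections                  
                                                      
                                                      
                                                      
                                                      
                                                      
                                                      
                                                      
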